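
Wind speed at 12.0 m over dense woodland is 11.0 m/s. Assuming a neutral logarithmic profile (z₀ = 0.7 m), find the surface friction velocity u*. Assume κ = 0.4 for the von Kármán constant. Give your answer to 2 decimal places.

u* ≈ 1.55 m/s

Log law: V(z) = (u*/κ) · ln(z/z₀) ⇒ u* = κ · V / ln(z/z₀)
u* = 0.4 × 11.0 / ln(12.0/0.7) = 0.4 × 11.0 / 2.8416
   = 4.4000 / 2.8416 = 1.5484 m/s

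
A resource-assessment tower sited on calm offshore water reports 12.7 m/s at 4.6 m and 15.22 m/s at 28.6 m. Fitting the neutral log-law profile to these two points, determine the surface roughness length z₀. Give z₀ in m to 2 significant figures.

z₀ ≈ 0.00046 m

Log law: V(z) ∝ ln(z/z₀). With r = V₁/V₂ = 12.7/15.22 = 0.83443,
r · ln(z₂/z₀) = ln(z₁/z₀) ⇒ ln z₀ = (ln z₁ − r·ln z₂)/(1 − r)
ln z₀ = (1.52606 − 0.83443×3.35341) / 0.16557 = -7.6832
z₀ = exp(-7.6832) = 0.0004605 m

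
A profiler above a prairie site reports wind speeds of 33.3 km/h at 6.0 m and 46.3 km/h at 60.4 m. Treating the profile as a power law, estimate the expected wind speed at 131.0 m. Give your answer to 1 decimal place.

First find α: α = ln(V₂/V₁)/ln(z₂/z₁) = ln(46.3/33.3)/ln(60.4/6.0) = 0.32958/2.30923 = 0.1427
Extrapolate from 60.4 m to 131.0 m: V₃ = 46.3 × (131.0/60.4)^0.1427 = 46.3 × 1.1168 = 51.7095 km/h

51.7 km/h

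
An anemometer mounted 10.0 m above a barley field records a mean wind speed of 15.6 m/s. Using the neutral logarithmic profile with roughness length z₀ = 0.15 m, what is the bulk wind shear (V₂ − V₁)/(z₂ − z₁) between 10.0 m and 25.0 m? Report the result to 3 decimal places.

Log law: V₂ = V₁ · ln(z₂/z₀)/ln(z₁/z₀) = 15.6 × 5.1160/4.1997 = 19.0036 m/s
ΔV/Δz = (19.0036 − 15.6)/(25.0 − 10.0) = 3.4036/15.0000 = 0.22691 m/s/m

0.227 m/s/m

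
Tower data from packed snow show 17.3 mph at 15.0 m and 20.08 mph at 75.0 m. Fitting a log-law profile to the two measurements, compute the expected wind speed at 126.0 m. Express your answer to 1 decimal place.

21.0 mph

Log law: V ∝ ln(z/z₀). From the pair, with r = V₁/V₂ = 0.86155,
ln z₀ = (ln z₁ − r·ln z₂)/(1 − r) = (2.7081 − 0.86155×4.3175)/0.13845 = -7.3075 → z₀ = 0.0006705 m
V₃ = V₁ · ln(z₃/z₀)/ln(z₁/z₀) = 17.3 × 12.1438/10.0156 = 20.9761 mph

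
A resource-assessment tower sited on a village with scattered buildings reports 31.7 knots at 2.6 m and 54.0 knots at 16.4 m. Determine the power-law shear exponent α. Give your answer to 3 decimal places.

Power law: V₂/V₁ = (z₂/z₁)^α ⇒ α = ln(V₂/V₁) / ln(z₂/z₁)
α = ln(54.0/31.7) / ln(16.4/2.6) = ln(1.7035) / ln(6.3077)
  = 0.53267 / 1.84177 = 0.28921

α ≈ 0.289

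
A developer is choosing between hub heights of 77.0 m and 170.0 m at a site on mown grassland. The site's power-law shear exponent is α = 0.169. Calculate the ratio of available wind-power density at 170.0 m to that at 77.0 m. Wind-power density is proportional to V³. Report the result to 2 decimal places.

Speed ratio: V_B/V_A = (z_B/z_A)^α = (170.0/77.0)^0.169 = (2.2078)^0.169 = 1.14322
Power-density ratio: P_B/P_A = (V_B/V_A)³ = (1.14322)³ = 1.49412

1.49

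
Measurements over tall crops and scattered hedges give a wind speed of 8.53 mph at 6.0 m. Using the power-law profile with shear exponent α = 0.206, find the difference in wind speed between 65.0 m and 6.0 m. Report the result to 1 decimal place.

5.4 mph

Power law: V₂ = V₁ · (z₂/z₁)^α = 8.53 × (10.8333)^0.206 = 13.9351 mph
ΔV = 13.9351 − 8.53 = 5.4051 mph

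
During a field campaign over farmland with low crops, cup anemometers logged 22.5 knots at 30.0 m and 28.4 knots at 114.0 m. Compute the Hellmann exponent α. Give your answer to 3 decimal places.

Power law: V₂/V₁ = (z₂/z₁)^α ⇒ α = ln(V₂/V₁) / ln(z₂/z₁)
α = ln(28.4/22.5) / ln(114.0/30.0) = ln(1.2622) / ln(3.8000)
  = 0.23287 / 1.33500 = 0.17444

α ≈ 0.174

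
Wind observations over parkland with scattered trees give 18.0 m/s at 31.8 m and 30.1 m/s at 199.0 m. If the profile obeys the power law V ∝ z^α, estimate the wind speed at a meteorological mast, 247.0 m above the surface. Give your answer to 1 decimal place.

First find α: α = ln(V₂/V₁)/ln(z₂/z₁) = ln(30.1/18.0)/ln(199.0/31.8) = 0.51415/1.83384 = 0.2804
Extrapolate from 199.0 m to 247.0 m: V₃ = 30.1 × (247.0/199.0)^0.2804 = 30.1 × 1.0625 = 31.9799 m/s

32.0 m/s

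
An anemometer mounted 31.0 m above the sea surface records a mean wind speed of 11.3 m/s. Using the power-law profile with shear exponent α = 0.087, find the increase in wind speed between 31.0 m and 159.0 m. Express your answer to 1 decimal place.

Power law: V₂ = V₁ · (z₂/z₁)^α = 11.3 × (5.1290)^0.087 = 13.0272 m/s
ΔV = 13.0272 − 11.3 = 1.7272 m/s

1.7 m/s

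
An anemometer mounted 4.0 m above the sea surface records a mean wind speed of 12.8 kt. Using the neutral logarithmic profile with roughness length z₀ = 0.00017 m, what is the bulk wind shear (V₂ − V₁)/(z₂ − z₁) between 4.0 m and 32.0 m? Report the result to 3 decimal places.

Log law: V₂ = V₁ · ln(z₂/z₀)/ln(z₁/z₀) = 12.8 × 12.1454/10.0660 = 15.4442 kt
ΔV/Δz = (15.4442 − 12.8)/(32.0 − 4.0) = 2.6442/28.0000 = 0.09444 kt/m

0.094 kt/m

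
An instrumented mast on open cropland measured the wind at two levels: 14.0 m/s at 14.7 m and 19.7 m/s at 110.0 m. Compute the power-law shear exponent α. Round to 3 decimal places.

α ≈ 0.170

Power law: V₂/V₁ = (z₂/z₁)^α ⇒ α = ln(V₂/V₁) / ln(z₂/z₁)
α = ln(19.7/14.0) / ln(110.0/14.7) = ln(1.4071) / ln(7.4830)
  = 0.34156 / 2.01263 = 0.16971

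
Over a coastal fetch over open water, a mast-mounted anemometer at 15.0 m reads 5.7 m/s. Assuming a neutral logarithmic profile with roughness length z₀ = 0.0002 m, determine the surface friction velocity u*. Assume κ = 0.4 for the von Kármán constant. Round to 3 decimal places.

Log law: V(z) = (u*/κ) · ln(z/z₀) ⇒ u* = κ · V / ln(z/z₀)
u* = 0.4 × 5.7 / ln(15.0/0.0002) = 0.4 × 5.7 / 11.2252
   = 2.2800 / 11.2252 = 0.2031 m/s

u* ≈ 0.203 m/s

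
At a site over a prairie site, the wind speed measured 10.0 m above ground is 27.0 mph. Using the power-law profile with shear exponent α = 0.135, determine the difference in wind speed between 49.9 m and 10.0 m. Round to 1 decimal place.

Power law: V₂ = V₁ · (z₂/z₁)^α = 27.0 × (4.9900)^0.135 = 33.5434 mph
ΔV = 33.5434 − 27.0 = 6.5434 mph

6.5 mph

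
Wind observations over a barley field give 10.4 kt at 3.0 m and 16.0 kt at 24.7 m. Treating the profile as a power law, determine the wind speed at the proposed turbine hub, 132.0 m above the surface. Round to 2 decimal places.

First find α: α = ln(V₂/V₁)/ln(z₂/z₁) = ln(16.0/10.4)/ln(24.7/3.0) = 0.43078/2.10819 = 0.2043
Extrapolate from 24.7 m to 132.0 m: V₃ = 16.0 × (132.0/24.7)^0.2043 = 16.0 × 1.4084 = 22.5347 kt

22.53 kt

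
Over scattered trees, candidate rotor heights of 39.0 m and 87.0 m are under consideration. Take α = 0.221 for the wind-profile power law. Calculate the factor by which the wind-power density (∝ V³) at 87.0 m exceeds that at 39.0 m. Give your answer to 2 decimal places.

1.70

Speed ratio: V_B/V_A = (z_B/z_A)^α = (87.0/39.0)^0.221 = (2.2308)^0.221 = 1.19401
Power-density ratio: P_B/P_A = (V_B/V_A)³ = (1.19401)³ = 1.70226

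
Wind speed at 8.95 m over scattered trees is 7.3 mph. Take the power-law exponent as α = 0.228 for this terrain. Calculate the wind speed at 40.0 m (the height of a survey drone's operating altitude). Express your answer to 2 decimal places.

Power-law profile: V₂ = V₁ · (z₂/z₁)^α
V₂ = 7.3 × (40.0/8.95)^0.228 = 7.3 × (4.4693)^0.228
    = 7.3 × 1.4069 = 10.2702 mph

10.27 mph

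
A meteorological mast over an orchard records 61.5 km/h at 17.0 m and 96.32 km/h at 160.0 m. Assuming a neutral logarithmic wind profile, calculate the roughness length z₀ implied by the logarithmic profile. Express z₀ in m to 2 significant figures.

Log law: V(z) ∝ ln(z/z₀). With r = V₁/V₂ = 61.5/96.32 = 0.63850,
r · ln(z₂/z₀) = ln(z₁/z₀) ⇒ ln z₀ = (ln z₁ − r·ln z₂)/(1 − r)
ln z₀ = (2.83321 − 0.63850×5.07517) / 0.36150 = -1.1266
z₀ = exp(-1.1266) = 0.3241 m

z₀ ≈ 0.32 m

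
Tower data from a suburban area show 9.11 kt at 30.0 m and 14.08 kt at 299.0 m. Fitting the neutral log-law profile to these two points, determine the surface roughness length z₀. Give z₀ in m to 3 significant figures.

z₀ ≈ 0.443 m

Log law: V(z) ∝ ln(z/z₀). With r = V₁/V₂ = 9.11/14.08 = 0.64702,
r · ln(z₂/z₀) = ln(z₁/z₀) ⇒ ln z₀ = (ln z₁ − r·ln z₂)/(1 − r)
ln z₀ = (3.40120 − 0.64702×5.70044) / 0.35298 = -0.8133
z₀ = exp(-0.8133) = 0.4434 m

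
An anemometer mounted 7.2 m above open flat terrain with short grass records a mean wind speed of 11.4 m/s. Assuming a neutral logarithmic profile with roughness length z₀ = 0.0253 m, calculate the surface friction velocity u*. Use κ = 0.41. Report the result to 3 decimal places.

u* ≈ 0.827 m/s

Log law: V(z) = (u*/κ) · ln(z/z₀) ⇒ u* = κ · V / ln(z/z₀)
u* = 0.41 × 11.4 / ln(7.2/0.0253) = 0.41 × 11.4 / 5.6510
   = 4.6740 / 5.6510 = 0.8271 m/s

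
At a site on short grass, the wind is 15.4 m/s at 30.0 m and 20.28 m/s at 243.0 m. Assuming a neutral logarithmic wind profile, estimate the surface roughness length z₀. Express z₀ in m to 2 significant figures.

Log law: V(z) ∝ ln(z/z₀). With r = V₁/V₂ = 15.4/20.28 = 0.75937,
r · ln(z₂/z₀) = ln(z₁/z₀) ⇒ ln z₀ = (ln z₁ − r·ln z₂)/(1 − r)
ln z₀ = (3.40120 − 0.75937×5.49306) / 0.24063 = -3.2002
z₀ = exp(-3.2002) = 0.04075 m

z₀ ≈ 0.041 m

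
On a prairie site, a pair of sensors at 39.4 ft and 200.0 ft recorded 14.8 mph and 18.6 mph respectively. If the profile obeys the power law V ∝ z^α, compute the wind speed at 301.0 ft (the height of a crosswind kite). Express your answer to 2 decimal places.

19.70 mph

First find α: α = ln(V₂/V₁)/ln(z₂/z₁) = ln(18.6/14.8)/ln(200.0/39.4) = 0.22853/1.62455 = 0.1407
Extrapolate from 200.0 ft to 301.0 ft: V₃ = 18.6 × (301.0/200.0)^0.1407 = 18.6 × 1.0592 = 19.7010 mph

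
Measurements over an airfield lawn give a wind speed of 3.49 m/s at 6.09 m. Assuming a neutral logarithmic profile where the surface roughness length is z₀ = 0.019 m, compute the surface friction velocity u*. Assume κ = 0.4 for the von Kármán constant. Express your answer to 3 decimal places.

u* ≈ 0.242 m/s

Log law: V(z) = (u*/κ) · ln(z/z₀) ⇒ u* = κ · V / ln(z/z₀)
u* = 0.4 × 3.49 / ln(6.09/0.019) = 0.4 × 3.49 / 5.7700
   = 1.3960 / 5.7700 = 0.2419 m/s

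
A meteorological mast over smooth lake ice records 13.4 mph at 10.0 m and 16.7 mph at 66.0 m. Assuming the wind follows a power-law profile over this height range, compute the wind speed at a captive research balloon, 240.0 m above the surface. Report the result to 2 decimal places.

19.41 mph

First find α: α = ln(V₂/V₁)/ln(z₂/z₁) = ln(16.7/13.4)/ln(66.0/10.0) = 0.22015/1.88707 = 0.1167
Extrapolate from 66.0 m to 240.0 m: V₃ = 16.7 × (240.0/66.0)^0.1167 = 16.7 × 1.1625 = 19.4145 mph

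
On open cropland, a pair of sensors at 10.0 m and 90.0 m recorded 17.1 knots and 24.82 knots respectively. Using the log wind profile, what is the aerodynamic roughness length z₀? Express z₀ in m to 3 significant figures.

z₀ ≈ 0.0770 m

Log law: V(z) ∝ ln(z/z₀). With r = V₁/V₂ = 17.1/24.82 = 0.68896,
r · ln(z₂/z₀) = ln(z₁/z₀) ⇒ ln z₀ = (ln z₁ − r·ln z₂)/(1 − r)
ln z₀ = (2.30259 − 0.68896×4.49981) / 0.31104 = -2.5643
z₀ = exp(-2.5643) = 0.07697 m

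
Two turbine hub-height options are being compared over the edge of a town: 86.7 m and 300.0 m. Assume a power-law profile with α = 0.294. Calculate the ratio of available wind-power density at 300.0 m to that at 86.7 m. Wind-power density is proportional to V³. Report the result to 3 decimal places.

Speed ratio: V_B/V_A = (z_B/z_A)^α = (300.0/86.7)^0.294 = (3.4602)^0.294 = 1.44044
Power-density ratio: P_B/P_A = (V_B/V_A)³ = (1.44044)³ = 2.98874

2.989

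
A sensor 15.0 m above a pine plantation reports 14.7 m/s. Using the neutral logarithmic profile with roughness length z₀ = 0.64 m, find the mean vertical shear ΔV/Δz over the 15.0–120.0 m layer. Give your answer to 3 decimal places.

Log law: V₂ = V₁ · ln(z₂/z₀)/ln(z₁/z₀) = 14.7 × 5.2338/3.1543 = 24.3907 m/s
ΔV/Δz = (24.3907 − 14.7)/(120.0 − 15.0) = 9.6907/105.0000 = 0.09229 m/s/m

0.092 m/s/m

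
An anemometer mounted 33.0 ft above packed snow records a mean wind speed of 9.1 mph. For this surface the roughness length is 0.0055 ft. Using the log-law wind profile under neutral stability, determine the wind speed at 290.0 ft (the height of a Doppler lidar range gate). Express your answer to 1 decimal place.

11.4 mph

Log law: V(z) ∝ ln(z/z₀), so V₂/V₁ = ln(z₂/z₀) / ln(z₁/z₀).
ln(290.0/0.0055) = 10.8729, ln(33.0/0.0055) = 8.6995
V₂ = 9.1 × 10.8729/8.6995 = 9.1 × 1.2498 = 11.3734 mph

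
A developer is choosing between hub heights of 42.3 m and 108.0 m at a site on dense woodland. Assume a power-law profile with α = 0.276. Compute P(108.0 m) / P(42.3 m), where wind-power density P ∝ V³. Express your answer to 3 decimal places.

Speed ratio: V_B/V_A = (z_B/z_A)^α = (108.0/42.3)^0.276 = (2.5532)^0.276 = 1.29525
Power-density ratio: P_B/P_A = (V_B/V_A)³ = (1.29525)³ = 2.17303

2.173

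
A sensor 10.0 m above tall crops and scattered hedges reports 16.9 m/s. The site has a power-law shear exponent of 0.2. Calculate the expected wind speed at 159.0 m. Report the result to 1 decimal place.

29.4 m/s

Power-law profile: V₂ = V₁ · (z₂/z₁)^α
V₂ = 16.9 × (159.0/10.0)^0.2 = 16.9 × (15.9000)^0.2
    = 16.9 × 1.7389 = 29.3877 m/s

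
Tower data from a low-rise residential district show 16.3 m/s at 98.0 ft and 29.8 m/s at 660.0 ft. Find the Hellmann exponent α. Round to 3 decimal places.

Power law: V₂/V₁ = (z₂/z₁)^α ⇒ α = ln(V₂/V₁) / ln(z₂/z₁)
α = ln(29.8/16.3) / ln(660.0/98.0) = ln(1.8282) / ln(6.7347)
  = 0.60334 / 1.90727 = 0.31634

α ≈ 0.316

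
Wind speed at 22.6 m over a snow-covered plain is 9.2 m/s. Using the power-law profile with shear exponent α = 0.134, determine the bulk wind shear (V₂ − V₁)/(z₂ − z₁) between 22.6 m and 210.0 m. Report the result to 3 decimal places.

Power law: V₂ = V₁ · (z₂/z₁)^α = 9.2 × (9.2920)^0.134 = 12.4027 m/s
ΔV/Δz = (12.4027 − 9.2)/(210.0 − 22.6) = 3.2027/187.4000 = 0.01709 m/s/m

0.017 m/s/m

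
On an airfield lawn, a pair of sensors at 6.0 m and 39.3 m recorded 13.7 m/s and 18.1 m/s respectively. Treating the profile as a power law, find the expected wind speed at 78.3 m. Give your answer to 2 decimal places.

20.05 m/s

First find α: α = ln(V₂/V₁)/ln(z₂/z₁) = ln(18.1/13.7)/ln(39.3/6.0) = 0.27852/1.87947 = 0.1482
Extrapolate from 39.3 m to 78.3 m: V₃ = 18.1 × (78.3/39.3)^0.1482 = 18.1 × 1.1075 = 20.0467 m/s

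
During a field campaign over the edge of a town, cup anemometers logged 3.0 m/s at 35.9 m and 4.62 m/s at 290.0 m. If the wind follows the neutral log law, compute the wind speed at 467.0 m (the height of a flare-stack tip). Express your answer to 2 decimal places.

4.99 m/s

Log law: V ∝ ln(z/z₀). From the pair, with r = V₁/V₂ = 0.64935,
ln z₀ = (ln z₁ − r·ln z₂)/(1 − r) = (3.5807 − 0.64935×5.6699)/0.35065 = -0.2880 → z₀ = 0.7497 m
V₃ = V₁ · ln(z₃/z₀)/ln(z₁/z₀) = 3.0 × 6.4344/3.8688 = 4.9895 m/s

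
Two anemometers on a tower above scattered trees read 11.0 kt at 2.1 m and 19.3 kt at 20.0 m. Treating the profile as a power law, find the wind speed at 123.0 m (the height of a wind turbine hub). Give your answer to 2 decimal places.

First find α: α = ln(V₂/V₁)/ln(z₂/z₁) = ln(19.3/11.0)/ln(20.0/2.1) = 0.56221/2.25379 = 0.2495
Extrapolate from 20.0 m to 123.0 m: V₃ = 19.3 × (123.0/20.0)^0.2495 = 19.3 × 1.5732 = 30.3628 kt

30.36 kt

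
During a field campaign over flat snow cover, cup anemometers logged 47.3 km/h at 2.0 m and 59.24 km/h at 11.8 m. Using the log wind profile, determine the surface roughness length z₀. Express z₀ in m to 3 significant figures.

z₀ ≈ 0.00177 m

Log law: V(z) ∝ ln(z/z₀). With r = V₁/V₂ = 47.3/59.24 = 0.79845,
r · ln(z₂/z₀) = ln(z₁/z₀) ⇒ ln z₀ = (ln z₁ − r·ln z₂)/(1 − r)
ln z₀ = (0.69315 − 0.79845×2.46810) / 0.20155 = -6.3383
z₀ = exp(-6.3383) = 0.001767 m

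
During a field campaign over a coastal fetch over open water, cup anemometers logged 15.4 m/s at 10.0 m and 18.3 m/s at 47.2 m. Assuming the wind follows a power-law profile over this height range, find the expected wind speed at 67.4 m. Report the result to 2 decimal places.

19.04 m/s

First find α: α = ln(V₂/V₁)/ln(z₂/z₁) = ln(18.3/15.4)/ln(47.2/10.0) = 0.17253/1.55181 = 0.1112
Extrapolate from 47.2 m to 67.4 m: V₃ = 18.3 × (67.4/47.2)^0.1112 = 18.3 × 1.0404 = 19.0394 m/s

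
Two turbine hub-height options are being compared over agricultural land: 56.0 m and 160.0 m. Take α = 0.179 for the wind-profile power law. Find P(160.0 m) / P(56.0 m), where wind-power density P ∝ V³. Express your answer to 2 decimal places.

Speed ratio: V_B/V_A = (z_B/z_A)^α = (160.0/56.0)^0.179 = (2.8571)^0.179 = 1.20673
Power-density ratio: P_B/P_A = (V_B/V_A)³ = (1.20673)³ = 1.75726

1.76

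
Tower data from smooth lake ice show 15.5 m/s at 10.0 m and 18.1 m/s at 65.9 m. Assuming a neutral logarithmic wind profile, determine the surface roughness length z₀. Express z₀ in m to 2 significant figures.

z₀ ≈ 0.00013 m

Log law: V(z) ∝ ln(z/z₀). With r = V₁/V₂ = 15.5/18.1 = 0.85635,
r · ln(z₂/z₀) = ln(z₁/z₀) ⇒ ln z₀ = (ln z₁ − r·ln z₂)/(1 − r)
ln z₀ = (2.30259 − 0.85635×4.18814) / 0.14365 = -8.9382
z₀ = exp(-8.9382) = 0.0001313 m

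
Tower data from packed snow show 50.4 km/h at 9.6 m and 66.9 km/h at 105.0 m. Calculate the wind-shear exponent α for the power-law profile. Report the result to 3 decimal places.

α ≈ 0.118

Power law: V₂/V₁ = (z₂/z₁)^α ⇒ α = ln(V₂/V₁) / ln(z₂/z₁)
α = ln(66.9/50.4) / ln(105.0/9.6) = ln(1.3274) / ln(10.9375)
  = 0.28321 / 2.39220 = 0.11839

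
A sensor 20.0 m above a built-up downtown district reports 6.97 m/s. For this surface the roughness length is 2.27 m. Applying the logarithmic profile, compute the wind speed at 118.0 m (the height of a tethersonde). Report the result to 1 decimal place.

12.7 m/s

Log law: V(z) ∝ ln(z/z₀), so V₂/V₁ = ln(z₂/z₀) / ln(z₁/z₀).
ln(118.0/2.27) = 3.9509, ln(20.0/2.27) = 2.1760
V₂ = 6.97 × 3.9509/2.1760 = 6.97 × 1.8157 = 12.6555 m/s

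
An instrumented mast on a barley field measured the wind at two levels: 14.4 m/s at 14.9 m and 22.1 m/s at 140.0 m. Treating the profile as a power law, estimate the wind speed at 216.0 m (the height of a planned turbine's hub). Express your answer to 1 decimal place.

First find α: α = ln(V₂/V₁)/ln(z₂/z₁) = ln(22.1/14.4)/ln(140.0/14.9) = 0.42835/2.24028 = 0.1912
Extrapolate from 140.0 m to 216.0 m: V₃ = 22.1 × (216.0/140.0)^0.1912 = 22.1 × 1.0864 = 24.0105 m/s

24.0 m/s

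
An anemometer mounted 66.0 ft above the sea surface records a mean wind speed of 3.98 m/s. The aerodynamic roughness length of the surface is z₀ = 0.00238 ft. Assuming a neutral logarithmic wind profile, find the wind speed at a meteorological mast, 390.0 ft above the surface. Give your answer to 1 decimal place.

Log law: V(z) ∝ ln(z/z₀), so V₂/V₁ = ln(z₂/z₀) / ln(z₁/z₀).
ln(390.0/0.00238) = 12.0068, ln(66.0/0.00238) = 10.2303
V₂ = 3.98 × 12.0068/10.2303 = 3.98 × 1.1736 = 4.6711 m/s

4.7 m/s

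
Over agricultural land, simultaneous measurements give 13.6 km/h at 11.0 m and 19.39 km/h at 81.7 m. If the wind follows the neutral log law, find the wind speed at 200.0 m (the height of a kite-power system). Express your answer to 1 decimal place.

Log law: V ∝ ln(z/z₀). From the pair, with r = V₁/V₂ = 0.70139,
ln z₀ = (ln z₁ − r·ln z₂)/(1 − r) = (2.3979 − 0.70139×4.4031)/0.29861 = -2.3120 → z₀ = 0.09907 m
V₃ = V₁ · ln(z₃/z₀)/ln(z₁/z₀) = 13.6 × 7.6103/4.7099 = 21.9751 km/h

22.0 km/h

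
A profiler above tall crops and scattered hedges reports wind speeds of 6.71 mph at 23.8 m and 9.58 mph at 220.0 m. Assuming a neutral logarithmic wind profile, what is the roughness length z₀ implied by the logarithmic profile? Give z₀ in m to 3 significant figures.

z₀ ≈ 0.131 m

Log law: V(z) ∝ ln(z/z₀). With r = V₁/V₂ = 6.71/9.58 = 0.70042,
r · ln(z₂/z₀) = ln(z₁/z₀) ⇒ ln z₀ = (ln z₁ − r·ln z₂)/(1 − r)
ln z₀ = (3.16969 − 0.70042×5.39363) / 0.29958 = -2.0298
z₀ = exp(-2.0298) = 0.1314 m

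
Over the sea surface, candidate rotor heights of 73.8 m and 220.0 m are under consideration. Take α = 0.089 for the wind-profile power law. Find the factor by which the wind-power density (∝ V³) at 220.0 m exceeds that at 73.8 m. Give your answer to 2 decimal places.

Speed ratio: V_B/V_A = (z_B/z_A)^α = (220.0/73.8)^0.089 = (2.9810)^0.089 = 1.10209
Power-density ratio: P_B/P_A = (V_B/V_A)³ = (1.10209)³ = 1.33862

1.34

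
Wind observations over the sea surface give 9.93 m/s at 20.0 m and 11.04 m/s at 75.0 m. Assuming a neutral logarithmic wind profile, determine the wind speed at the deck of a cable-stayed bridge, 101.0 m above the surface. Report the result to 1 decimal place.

Log law: V ∝ ln(z/z₀). From the pair, with r = V₁/V₂ = 0.89946,
ln z₀ = (ln z₁ − r·ln z₂)/(1 − r) = (2.9957 − 0.89946×4.3175)/0.10054 = -8.8286 → z₀ = 0.0001465 m
V₃ = V₁ · ln(z₃/z₀)/ln(z₁/z₀) = 9.93 × 13.4437/11.8244 = 11.2899 m/s

11.3 m/s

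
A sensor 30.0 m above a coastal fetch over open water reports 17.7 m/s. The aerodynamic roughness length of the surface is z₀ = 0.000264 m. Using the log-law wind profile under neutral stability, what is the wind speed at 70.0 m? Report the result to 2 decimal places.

18.99 m/s

Log law: V(z) ∝ ln(z/z₀), so V₂/V₁ = ln(z₂/z₀) / ln(z₁/z₀).
ln(70.0/0.000264) = 12.4881, ln(30.0/0.000264) = 11.6408
V₂ = 17.7 × 12.4881/11.6408 = 17.7 × 1.0728 = 18.9883 m/s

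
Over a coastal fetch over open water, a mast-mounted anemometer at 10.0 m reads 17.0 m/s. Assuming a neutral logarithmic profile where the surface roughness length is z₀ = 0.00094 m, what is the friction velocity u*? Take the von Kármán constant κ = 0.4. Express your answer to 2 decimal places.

u* ≈ 0.73 m/s

Log law: V(z) = (u*/κ) · ln(z/z₀) ⇒ u* = κ · V / ln(z/z₀)
u* = 0.4 × 17.0 / ln(10.0/0.00094) = 0.4 × 17.0 / 9.2722
   = 6.8000 / 9.2722 = 0.7334 m/s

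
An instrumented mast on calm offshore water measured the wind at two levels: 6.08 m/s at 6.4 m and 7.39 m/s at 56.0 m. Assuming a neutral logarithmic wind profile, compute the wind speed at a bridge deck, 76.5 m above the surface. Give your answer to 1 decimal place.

7.6 m/s

Log law: V ∝ ln(z/z₀). From the pair, with r = V₁/V₂ = 0.82273,
ln z₀ = (ln z₁ − r·ln z₂)/(1 − r) = (1.8563 − 0.82273×4.0254)/0.17727 = -8.2108 → z₀ = 0.0002717 m
V₃ = V₁ · ln(z₃/z₀)/ln(z₁/z₀) = 6.08 × 12.5481/10.0671 = 7.5784 m/s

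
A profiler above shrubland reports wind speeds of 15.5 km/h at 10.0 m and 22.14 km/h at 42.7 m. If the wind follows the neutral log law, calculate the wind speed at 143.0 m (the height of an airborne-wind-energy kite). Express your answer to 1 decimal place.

27.7 km/h

Log law: V ∝ ln(z/z₀). From the pair, with r = V₁/V₂ = 0.70009,
ln z₀ = (ln z₁ − r·ln z₂)/(1 − r) = (2.3026 − 0.70009×3.7542)/0.29991 = -1.0860 → z₀ = 0.3376 m
V₃ = V₁ · ln(z₃/z₀)/ln(z₁/z₀) = 15.5 × 6.0488/3.3886 = 27.6686 km/h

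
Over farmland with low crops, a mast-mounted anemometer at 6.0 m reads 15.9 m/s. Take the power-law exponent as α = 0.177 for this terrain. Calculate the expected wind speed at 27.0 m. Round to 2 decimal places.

Power-law profile: V₂ = V₁ · (z₂/z₁)^α
V₂ = 15.9 × (27.0/6.0)^0.177 = 15.9 × (4.5000)^0.177
    = 15.9 × 1.3050 = 20.7499 m/s

20.75 m/s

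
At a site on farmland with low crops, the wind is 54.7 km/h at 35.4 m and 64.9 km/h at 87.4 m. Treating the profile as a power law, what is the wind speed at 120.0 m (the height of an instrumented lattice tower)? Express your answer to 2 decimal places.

68.91 km/h

First find α: α = ln(V₂/V₁)/ln(z₂/z₁) = ln(64.9/54.7)/ln(87.4/35.4) = 0.17098/0.90378 = 0.1892
Extrapolate from 87.4 m to 120.0 m: V₃ = 64.9 × (120.0/87.4)^0.1892 = 64.9 × 1.0618 = 68.9112 km/h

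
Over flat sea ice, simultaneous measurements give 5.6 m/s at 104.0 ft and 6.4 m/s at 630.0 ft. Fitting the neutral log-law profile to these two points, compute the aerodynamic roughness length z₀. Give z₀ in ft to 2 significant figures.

Log law: V(z) ∝ ln(z/z₀). With r = V₁/V₂ = 5.6/6.4 = 0.87500,
r · ln(z₂/z₀) = ln(z₁/z₀) ⇒ ln z₀ = (ln z₁ − r·ln z₂)/(1 − r)
ln z₀ = (4.64439 − 0.87500×6.44572) / 0.12500 = -7.9649
z₀ = exp(-7.9649) = 0.0003474 ft

z₀ ≈ 0.00035 ft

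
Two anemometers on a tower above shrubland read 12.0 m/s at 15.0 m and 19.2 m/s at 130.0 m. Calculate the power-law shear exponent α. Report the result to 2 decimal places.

Power law: V₂/V₁ = (z₂/z₁)^α ⇒ α = ln(V₂/V₁) / ln(z₂/z₁)
α = ln(19.2/12.0) / ln(130.0/15.0) = ln(1.6000) / ln(8.6667)
  = 0.47000 / 2.15948 = 0.21765

α ≈ 0.22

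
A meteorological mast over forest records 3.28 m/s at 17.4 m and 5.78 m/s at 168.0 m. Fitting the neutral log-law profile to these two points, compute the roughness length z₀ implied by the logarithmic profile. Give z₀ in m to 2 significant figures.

Log law: V(z) ∝ ln(z/z₀). With r = V₁/V₂ = 3.28/5.78 = 0.56747,
r · ln(z₂/z₀) = ln(z₁/z₀) ⇒ ln z₀ = (ln z₁ − r·ln z₂)/(1 − r)
ln z₀ = (2.85647 − 0.56747×5.12396) / 0.43253 = -0.1185
z₀ = exp(-0.1185) = 0.8883 m

z₀ ≈ 0.89 m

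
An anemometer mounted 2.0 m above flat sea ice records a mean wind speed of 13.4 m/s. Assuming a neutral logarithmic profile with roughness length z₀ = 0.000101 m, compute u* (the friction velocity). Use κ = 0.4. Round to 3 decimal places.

u* ≈ 0.542 m/s

Log law: V(z) = (u*/κ) · ln(z/z₀) ⇒ u* = κ · V / ln(z/z₀)
u* = 0.4 × 13.4 / ln(2.0/0.000101) = 0.4 × 13.4 / 9.8935
   = 5.3600 / 9.8935 = 0.5418 m/s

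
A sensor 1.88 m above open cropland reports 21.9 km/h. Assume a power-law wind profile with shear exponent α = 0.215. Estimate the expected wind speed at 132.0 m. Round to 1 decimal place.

54.6 km/h

Power-law profile: V₂ = V₁ · (z₂/z₁)^α
V₂ = 21.9 × (132.0/1.88)^0.215 = 21.9 × (70.2128)^0.215
    = 21.9 × 2.4945 = 54.6290 km/h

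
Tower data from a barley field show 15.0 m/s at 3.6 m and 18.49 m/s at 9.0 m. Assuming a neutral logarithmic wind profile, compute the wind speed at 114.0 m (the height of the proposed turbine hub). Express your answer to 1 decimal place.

28.2 m/s

Log law: V ∝ ln(z/z₀). From the pair, with r = V₁/V₂ = 0.81125,
ln z₀ = (ln z₁ − r·ln z₂)/(1 − r) = (1.2809 − 0.81125×2.1972)/0.18875 = -2.6573 → z₀ = 0.07014 m
V₃ = V₁ · ln(z₃/z₀)/ln(z₁/z₀) = 15.0 × 7.3935/3.9382 = 28.1605 m/s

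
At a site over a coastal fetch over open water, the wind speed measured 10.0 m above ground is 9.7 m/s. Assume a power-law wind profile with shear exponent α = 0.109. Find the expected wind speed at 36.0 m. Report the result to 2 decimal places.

11.15 m/s

Power-law profile: V₂ = V₁ · (z₂/z₁)^α
V₂ = 9.7 × (36.0/10.0)^0.109 = 9.7 × (3.6000)^0.109
    = 9.7 × 1.1498 = 11.1534 m/s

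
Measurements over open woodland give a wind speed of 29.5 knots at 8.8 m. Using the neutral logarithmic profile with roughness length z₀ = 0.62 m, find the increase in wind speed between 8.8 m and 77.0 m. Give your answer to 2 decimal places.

24.12 knots

Log law: V₂ = V₁ · ln(z₂/z₀)/ln(z₁/z₀) = 29.5 × 4.8218/2.6528 = 53.6207 knots
ΔV = 53.6207 − 29.5 = 24.1207 knots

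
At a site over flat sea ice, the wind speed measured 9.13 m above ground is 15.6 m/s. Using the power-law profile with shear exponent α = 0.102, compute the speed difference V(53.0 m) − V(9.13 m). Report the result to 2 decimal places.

3.07 m/s

Power law: V₂ = V₁ · (z₂/z₁)^α = 15.6 × (5.8050)^0.102 = 18.6652 m/s
ΔV = 18.6652 − 15.6 = 3.0652 m/s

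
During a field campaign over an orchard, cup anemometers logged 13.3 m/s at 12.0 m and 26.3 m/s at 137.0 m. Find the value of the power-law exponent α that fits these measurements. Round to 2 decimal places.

α ≈ 0.28

Power law: V₂/V₁ = (z₂/z₁)^α ⇒ α = ln(V₂/V₁) / ln(z₂/z₁)
α = ln(26.3/13.3) / ln(137.0/12.0) = ln(1.9774) / ln(11.4167)
  = 0.68180 / 2.43507 = 0.27999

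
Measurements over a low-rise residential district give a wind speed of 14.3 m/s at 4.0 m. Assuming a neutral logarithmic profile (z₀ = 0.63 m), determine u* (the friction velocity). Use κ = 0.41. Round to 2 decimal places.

u* ≈ 3.17 m/s

Log law: V(z) = (u*/κ) · ln(z/z₀) ⇒ u* = κ · V / ln(z/z₀)
u* = 0.41 × 14.3 / ln(4.0/0.63) = 0.41 × 14.3 / 1.8483
   = 5.8630 / 1.8483 = 3.1721 m/s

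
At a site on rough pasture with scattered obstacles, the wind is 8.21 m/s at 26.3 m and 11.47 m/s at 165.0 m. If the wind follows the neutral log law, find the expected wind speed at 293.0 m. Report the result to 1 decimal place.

Log law: V ∝ ln(z/z₀). From the pair, with r = V₁/V₂ = 0.71578,
ln z₀ = (ln z₁ − r·ln z₂)/(1 − r) = (3.2696 − 0.71578×5.1059)/0.28422 = -1.3552 → z₀ = 0.2579 m
V₃ = V₁ · ln(z₃/z₀)/ln(z₁/z₀) = 8.21 × 7.0353/4.6247 = 12.4894 m/s

12.5 m/s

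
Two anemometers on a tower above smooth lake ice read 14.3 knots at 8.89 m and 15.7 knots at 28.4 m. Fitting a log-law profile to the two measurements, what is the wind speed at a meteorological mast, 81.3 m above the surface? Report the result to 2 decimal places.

Log law: V ∝ ln(z/z₀). From the pair, with r = V₁/V₂ = 0.91083,
ln z₀ = (ln z₁ − r·ln z₂)/(1 − r) = (2.1849 − 0.91083×3.3464)/0.08917 = -9.6786 → z₀ = 0.00006261 m
V₃ = V₁ · ln(z₃/z₀)/ln(z₁/z₀) = 14.3 × 14.0767/11.8635 = 16.9678 knots

16.97 knots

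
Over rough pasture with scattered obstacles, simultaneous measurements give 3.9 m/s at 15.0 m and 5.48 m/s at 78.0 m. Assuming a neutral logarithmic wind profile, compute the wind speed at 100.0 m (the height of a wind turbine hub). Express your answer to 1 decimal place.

5.7 m/s

Log law: V ∝ ln(z/z₀). From the pair, with r = V₁/V₂ = 0.71168,
ln z₀ = (ln z₁ − r·ln z₂)/(1 − r) = (2.7081 − 0.71168×4.3567)/0.28832 = -1.3614 → z₀ = 0.2563 m
V₃ = V₁ · ln(z₃/z₀)/ln(z₁/z₀) = 3.9 × 5.9666/4.0695 = 5.7181 m/s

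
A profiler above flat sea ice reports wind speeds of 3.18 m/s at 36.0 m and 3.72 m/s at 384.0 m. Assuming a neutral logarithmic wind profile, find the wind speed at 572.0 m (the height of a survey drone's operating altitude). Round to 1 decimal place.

3.8 m/s

Log law: V ∝ ln(z/z₀). From the pair, with r = V₁/V₂ = 0.85484,
ln z₀ = (ln z₁ − r·ln z₂)/(1 − r) = (3.5835 − 0.85484×5.9506)/0.14516 = -10.3562 → z₀ = 0.00003179 m
V₃ = V₁ · ln(z₃/z₀)/ln(z₁/z₀) = 3.18 × 16.7053/13.9397 = 3.8109 m/s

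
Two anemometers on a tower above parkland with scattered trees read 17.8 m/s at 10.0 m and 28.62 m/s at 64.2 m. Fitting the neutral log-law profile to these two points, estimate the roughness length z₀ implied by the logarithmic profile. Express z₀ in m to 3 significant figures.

z₀ ≈ 0.469 m

Log law: V(z) ∝ ln(z/z₀). With r = V₁/V₂ = 17.8/28.62 = 0.62194,
r · ln(z₂/z₀) = ln(z₁/z₀) ⇒ ln z₀ = (ln z₁ − r·ln z₂)/(1 − r)
ln z₀ = (2.30259 − 0.62194×4.16200) / 0.37806 = -0.7563
z₀ = exp(-0.7563) = 0.4694 m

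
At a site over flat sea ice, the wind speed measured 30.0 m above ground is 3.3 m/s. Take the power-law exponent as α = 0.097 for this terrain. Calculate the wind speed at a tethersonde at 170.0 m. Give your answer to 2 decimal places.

Power-law profile: V₂ = V₁ · (z₂/z₁)^α
V₂ = 3.3 × (170.0/30.0)^0.097 = 3.3 × (5.6667)^0.097
    = 3.3 × 1.1832 = 3.9047 m/s

3.90 m/s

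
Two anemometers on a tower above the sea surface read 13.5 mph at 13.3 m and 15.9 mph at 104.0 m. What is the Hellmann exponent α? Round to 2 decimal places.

α ≈ 0.08

Power law: V₂/V₁ = (z₂/z₁)^α ⇒ α = ln(V₂/V₁) / ln(z₂/z₁)
α = ln(15.9/13.5) / ln(104.0/13.3) = ln(1.1778) / ln(7.8195)
  = 0.16363 / 2.05663 = 0.07956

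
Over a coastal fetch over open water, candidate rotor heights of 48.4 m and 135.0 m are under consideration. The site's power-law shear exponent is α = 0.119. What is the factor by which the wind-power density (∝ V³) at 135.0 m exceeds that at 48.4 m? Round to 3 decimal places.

1.442

Speed ratio: V_B/V_A = (z_B/z_A)^α = (135.0/48.4)^0.119 = (2.7893)^0.119 = 1.12983
Power-density ratio: P_B/P_A = (V_B/V_A)³ = (1.12983)³ = 1.44225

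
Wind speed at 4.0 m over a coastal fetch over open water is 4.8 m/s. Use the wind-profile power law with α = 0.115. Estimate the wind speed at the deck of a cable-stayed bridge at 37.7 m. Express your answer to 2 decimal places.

Power-law profile: V₂ = V₁ · (z₂/z₁)^α
V₂ = 4.8 × (37.7/4.0)^0.115 = 4.8 × (9.4250)^0.115
    = 4.8 × 1.2943 = 6.2127 m/s

6.21 m/s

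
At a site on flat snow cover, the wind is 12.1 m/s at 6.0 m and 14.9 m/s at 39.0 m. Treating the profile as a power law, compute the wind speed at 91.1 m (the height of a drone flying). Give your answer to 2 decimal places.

16.37 m/s

First find α: α = ln(V₂/V₁)/ln(z₂/z₁) = ln(14.9/12.1)/ln(39.0/6.0) = 0.20816/1.87180 = 0.1112
Extrapolate from 39.0 m to 91.1 m: V₃ = 14.9 × (91.1/39.0)^0.1112 = 14.9 × 1.0989 = 16.3742 m/s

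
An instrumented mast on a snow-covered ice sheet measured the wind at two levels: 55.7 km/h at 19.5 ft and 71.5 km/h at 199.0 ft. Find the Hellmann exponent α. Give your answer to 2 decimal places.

Power law: V₂/V₁ = (z₂/z₁)^α ⇒ α = ln(V₂/V₁) / ln(z₂/z₁)
α = ln(71.5/55.7) / ln(199.0/19.5) = ln(1.2837) / ln(10.2051)
  = 0.24972 / 2.32289 = 0.10750

α ≈ 0.11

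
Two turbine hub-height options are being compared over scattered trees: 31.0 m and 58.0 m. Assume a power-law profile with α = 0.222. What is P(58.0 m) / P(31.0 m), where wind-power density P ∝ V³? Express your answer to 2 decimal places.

Speed ratio: V_B/V_A = (z_B/z_A)^α = (58.0/31.0)^0.222 = (1.8710)^0.222 = 1.14921
Power-density ratio: P_B/P_A = (V_B/V_A)³ = (1.14921)³ = 1.51774

1.52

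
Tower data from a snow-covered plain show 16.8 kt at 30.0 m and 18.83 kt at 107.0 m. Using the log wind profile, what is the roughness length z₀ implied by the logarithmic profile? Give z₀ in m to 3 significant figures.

z₀ ≈ 0.000807 m

Log law: V(z) ∝ ln(z/z₀). With r = V₁/V₂ = 16.8/18.83 = 0.89219,
r · ln(z₂/z₀) = ln(z₁/z₀) ⇒ ln z₀ = (ln z₁ − r·ln z₂)/(1 − r)
ln z₀ = (3.40120 − 0.89219×4.67283) / 0.10781 = -7.1226
z₀ = exp(-7.1226) = 0.0008066 m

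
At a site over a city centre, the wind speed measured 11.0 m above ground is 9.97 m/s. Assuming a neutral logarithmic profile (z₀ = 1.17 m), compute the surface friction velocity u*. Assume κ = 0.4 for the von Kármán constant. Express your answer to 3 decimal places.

Log law: V(z) = (u*/κ) · ln(z/z₀) ⇒ u* = κ · V / ln(z/z₀)
u* = 0.4 × 9.97 / ln(11.0/1.17) = 0.4 × 9.97 / 2.2409
   = 3.9880 / 2.2409 = 1.7796 m/s

u* ≈ 1.780 m/s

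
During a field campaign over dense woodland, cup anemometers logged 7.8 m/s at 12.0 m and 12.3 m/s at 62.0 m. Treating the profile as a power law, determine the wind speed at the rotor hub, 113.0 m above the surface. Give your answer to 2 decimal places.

First find α: α = ln(V₂/V₁)/ln(z₂/z₁) = ln(12.3/7.8)/ln(62.0/12.0) = 0.45548/1.64223 = 0.2774
Extrapolate from 62.0 m to 113.0 m: V₃ = 12.3 × (113.0/62.0)^0.2774 = 12.3 × 1.1811 = 14.5280 m/s

14.53 m/s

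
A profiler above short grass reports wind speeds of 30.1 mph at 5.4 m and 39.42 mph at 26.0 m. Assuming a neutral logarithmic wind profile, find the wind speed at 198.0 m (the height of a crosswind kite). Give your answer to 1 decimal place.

51.5 mph

Log law: V ∝ ln(z/z₀). From the pair, with r = V₁/V₂ = 0.76357,
ln z₀ = (ln z₁ − r·ln z₂)/(1 − r) = (1.6864 − 0.76357×3.2581)/0.23643 = -3.3896 → z₀ = 0.03372 m
V₃ = V₁ · ln(z₃/z₀)/ln(z₁/z₀) = 30.1 × 8.6778/5.0760 = 51.4587 mph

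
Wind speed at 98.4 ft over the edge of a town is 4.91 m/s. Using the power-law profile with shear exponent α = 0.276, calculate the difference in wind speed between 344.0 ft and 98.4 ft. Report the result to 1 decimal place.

2.0 m/s

Power law: V₂ = V₁ · (z₂/z₁)^α = 4.91 × (3.4959)^0.276 = 6.9359 m/s
ΔV = 6.9359 − 4.91 = 2.0259 m/s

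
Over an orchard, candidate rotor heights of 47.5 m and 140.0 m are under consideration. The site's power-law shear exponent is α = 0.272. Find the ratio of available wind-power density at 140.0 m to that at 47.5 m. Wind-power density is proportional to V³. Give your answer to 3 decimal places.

Speed ratio: V_B/V_A = (z_B/z_A)^α = (140.0/47.5)^0.272 = (2.9474)^0.272 = 1.34179
Power-density ratio: P_B/P_A = (V_B/V_A)³ = (1.34179)³ = 2.41579

2.416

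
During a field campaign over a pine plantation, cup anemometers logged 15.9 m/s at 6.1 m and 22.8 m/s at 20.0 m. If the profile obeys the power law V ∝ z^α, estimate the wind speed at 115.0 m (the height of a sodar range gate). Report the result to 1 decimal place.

First find α: α = ln(V₂/V₁)/ln(z₂/z₁) = ln(22.8/15.9)/ln(20.0/6.1) = 0.36044/1.18744 = 0.3035
Extrapolate from 20.0 m to 115.0 m: V₃ = 22.8 × (115.0/20.0)^0.3035 = 22.8 × 1.7006 = 38.7728 m/s

38.8 m/s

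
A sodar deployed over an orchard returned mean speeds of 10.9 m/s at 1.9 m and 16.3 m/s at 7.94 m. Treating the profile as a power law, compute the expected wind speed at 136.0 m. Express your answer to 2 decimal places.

First find α: α = ln(V₂/V₁)/ln(z₂/z₁) = ln(16.3/10.9)/ln(7.94/1.9) = 0.40240/1.43006 = 0.2814
Extrapolate from 7.94 m to 136.0 m: V₃ = 16.3 × (136.0/7.94)^0.2814 = 16.3 × 2.2241 = 36.2528 m/s

36.25 m/s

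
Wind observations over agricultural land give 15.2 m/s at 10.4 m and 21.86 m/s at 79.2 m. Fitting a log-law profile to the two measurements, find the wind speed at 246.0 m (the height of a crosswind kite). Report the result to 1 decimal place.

Log law: V ∝ ln(z/z₀). From the pair, with r = V₁/V₂ = 0.69533,
ln z₀ = (ln z₁ − r·ln z₂)/(1 − r) = (2.3418 − 0.69533×4.3720)/0.30467 = -2.2916 → z₀ = 0.1011 m
V₃ = V₁ · ln(z₃/z₀)/ln(z₁/z₀) = 15.2 × 7.7969/4.6334 = 25.5780 m/s

25.6 m/s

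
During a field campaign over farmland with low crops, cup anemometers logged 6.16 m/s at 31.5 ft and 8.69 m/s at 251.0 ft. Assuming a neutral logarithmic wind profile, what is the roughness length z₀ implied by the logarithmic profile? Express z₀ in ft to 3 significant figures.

z₀ ≈ 0.201 ft

Log law: V(z) ∝ ln(z/z₀). With r = V₁/V₂ = 6.16/8.69 = 0.70886,
r · ln(z₂/z₀) = ln(z₁/z₀) ⇒ ln z₀ = (ln z₁ − r·ln z₂)/(1 − r)
ln z₀ = (3.44999 − 0.70886×5.52545) / 0.29114 = -1.6033
z₀ = exp(-1.6033) = 0.2012 ft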